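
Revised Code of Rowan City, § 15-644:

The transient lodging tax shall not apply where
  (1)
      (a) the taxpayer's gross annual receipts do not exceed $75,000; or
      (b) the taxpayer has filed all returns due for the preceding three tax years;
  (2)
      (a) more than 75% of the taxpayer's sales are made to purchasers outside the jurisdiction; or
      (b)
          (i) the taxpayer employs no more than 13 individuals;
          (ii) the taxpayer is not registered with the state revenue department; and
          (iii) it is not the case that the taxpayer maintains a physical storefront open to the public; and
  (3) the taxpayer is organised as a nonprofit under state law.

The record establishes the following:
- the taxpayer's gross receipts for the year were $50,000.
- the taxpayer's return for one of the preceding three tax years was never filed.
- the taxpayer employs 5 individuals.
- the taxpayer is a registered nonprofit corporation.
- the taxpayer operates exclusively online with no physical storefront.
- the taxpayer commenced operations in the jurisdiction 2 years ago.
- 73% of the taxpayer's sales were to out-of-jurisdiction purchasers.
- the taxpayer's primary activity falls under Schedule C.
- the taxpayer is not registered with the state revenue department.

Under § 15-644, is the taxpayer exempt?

(a) receipts ≤ $75,000 — satisfied.
(b) returns current — not satisfied.
So (1) is satisfied (T OR F).
(a) >75% out-of-jur. sales — fails.
(i) ≤ 13 employees — holds.
(ii) not (state-registered) — met.
(iii) not (has storefront) — holds.
(b) = T AND T AND T = true.
(2) = F OR T = true.
(3) nonprofit — met.
Overall = T AND T AND T = true.

Yes — exempt.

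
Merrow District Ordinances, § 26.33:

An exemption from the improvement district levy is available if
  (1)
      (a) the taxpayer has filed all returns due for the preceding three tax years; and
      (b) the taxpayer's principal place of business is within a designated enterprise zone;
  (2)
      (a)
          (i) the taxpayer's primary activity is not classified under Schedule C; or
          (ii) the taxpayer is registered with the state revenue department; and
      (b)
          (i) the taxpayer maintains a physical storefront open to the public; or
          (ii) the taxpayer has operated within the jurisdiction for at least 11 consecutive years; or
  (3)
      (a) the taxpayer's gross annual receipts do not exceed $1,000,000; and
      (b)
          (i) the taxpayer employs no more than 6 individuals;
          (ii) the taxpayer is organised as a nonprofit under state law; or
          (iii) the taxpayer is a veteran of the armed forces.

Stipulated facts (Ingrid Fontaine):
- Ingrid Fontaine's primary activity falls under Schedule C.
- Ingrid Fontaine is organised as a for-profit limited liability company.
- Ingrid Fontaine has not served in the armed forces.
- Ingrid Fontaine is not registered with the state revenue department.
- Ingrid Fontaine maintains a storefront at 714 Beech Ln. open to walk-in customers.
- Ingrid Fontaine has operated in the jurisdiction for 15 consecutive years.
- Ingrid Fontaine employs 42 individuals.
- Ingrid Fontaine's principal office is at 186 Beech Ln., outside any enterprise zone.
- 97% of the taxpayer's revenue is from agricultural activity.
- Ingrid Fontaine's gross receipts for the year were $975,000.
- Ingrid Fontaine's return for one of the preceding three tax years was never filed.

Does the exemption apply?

No — not exempt.

(a) returns current — not satisfied.
(b) in enterprise zone — not met.
(1) = F AND F = false.
(i) not (Schedule C activity) — fails.
(ii) state-registered — fails.
(a): F OR F → false.
(i) has storefront — met.
(ii) ≥ 11 yrs in jurisdiction — satisfied.
(b): T OR T → true.
(2) = F AND T = false.
(a) receipts ≤ $1,000,000 — satisfied.
(i) ≤ 6 employees — not satisfied.
(ii) nonprofit — not satisfied.
(iii) veteran — not satisfied.
So (b) is not satisfied (F OR F OR F).
(3): T AND F → false.
Overall = F OR F OR F = false.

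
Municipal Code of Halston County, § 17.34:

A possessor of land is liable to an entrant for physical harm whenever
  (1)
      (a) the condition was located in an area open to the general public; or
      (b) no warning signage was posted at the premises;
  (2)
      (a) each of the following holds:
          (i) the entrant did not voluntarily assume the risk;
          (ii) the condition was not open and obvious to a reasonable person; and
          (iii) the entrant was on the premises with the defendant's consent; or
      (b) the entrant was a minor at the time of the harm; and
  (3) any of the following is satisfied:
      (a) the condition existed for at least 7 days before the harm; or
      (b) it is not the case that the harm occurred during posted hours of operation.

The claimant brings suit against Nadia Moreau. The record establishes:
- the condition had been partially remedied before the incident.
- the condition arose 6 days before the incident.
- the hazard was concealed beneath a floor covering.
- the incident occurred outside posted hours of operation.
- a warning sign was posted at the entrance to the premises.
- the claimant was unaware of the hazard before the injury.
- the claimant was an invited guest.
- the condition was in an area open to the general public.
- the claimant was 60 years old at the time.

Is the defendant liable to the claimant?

(a) public area — holds.
(b) no signage posted — not satisfied.
So (1) is satisfied (T OR F).
(i) no assumed risk — satisfied.
(ii) not open/obvious — holds.
(iii) consent to enter — holds.
So (a) is satisfied (T AND T AND T).
(b) entrant a minor — not met.
(2): T OR F → true.
(a) condition ≥7 days old — fails.
(b) not (during posted hours) — met.
(3) = F OR T = true.
So Overall is satisfied (T AND T AND T).

Yes — liable.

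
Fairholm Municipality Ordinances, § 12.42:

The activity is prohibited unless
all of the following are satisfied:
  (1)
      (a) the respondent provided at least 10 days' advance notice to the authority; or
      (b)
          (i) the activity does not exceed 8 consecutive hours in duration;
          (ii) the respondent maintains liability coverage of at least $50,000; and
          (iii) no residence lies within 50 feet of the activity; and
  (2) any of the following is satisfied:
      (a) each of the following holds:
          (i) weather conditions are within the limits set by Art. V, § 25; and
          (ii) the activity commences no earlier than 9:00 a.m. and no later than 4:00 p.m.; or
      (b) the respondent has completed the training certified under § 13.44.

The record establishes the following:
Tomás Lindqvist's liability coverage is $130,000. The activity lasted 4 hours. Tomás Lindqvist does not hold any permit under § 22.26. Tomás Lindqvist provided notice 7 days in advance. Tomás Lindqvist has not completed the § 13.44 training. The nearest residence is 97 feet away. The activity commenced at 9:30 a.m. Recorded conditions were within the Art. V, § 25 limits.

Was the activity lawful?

(a) ≥10 days' notice — not met.
(i) ≤ 8 hrs duration — holds.
(ii) coverage ≥ $50,000 — holds.
(iii) no residence in 50 ft — satisfied.
(b): T AND T AND T → true.
(1): F OR T → true.
(i) weather ok — met.
(ii) start within hours — satisfied.
(a) = T AND T = true.
(b) training certified — not satisfied.
(2): T OR F → true.
Overall = T AND T = true.

Yes — lawful.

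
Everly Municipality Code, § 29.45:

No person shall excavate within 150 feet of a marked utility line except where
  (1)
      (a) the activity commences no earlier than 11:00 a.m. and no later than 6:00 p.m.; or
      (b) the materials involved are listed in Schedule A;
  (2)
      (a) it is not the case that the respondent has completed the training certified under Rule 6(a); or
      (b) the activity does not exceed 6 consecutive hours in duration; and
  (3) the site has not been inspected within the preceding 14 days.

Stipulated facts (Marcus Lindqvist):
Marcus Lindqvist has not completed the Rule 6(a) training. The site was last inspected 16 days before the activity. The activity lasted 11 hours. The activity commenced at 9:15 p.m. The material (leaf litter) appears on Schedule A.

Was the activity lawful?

(a) start within hours — fails.
(b) Schedule A material — satisfied.
(1): F OR T → true.
(a) not (training certified) — met.
(b) ≤ 6 hrs duration — not met.
So (2) is satisfied (T OR F).
(3) not (site inspected) — met.
Overall: T AND T AND T → true.

Yes — lawful.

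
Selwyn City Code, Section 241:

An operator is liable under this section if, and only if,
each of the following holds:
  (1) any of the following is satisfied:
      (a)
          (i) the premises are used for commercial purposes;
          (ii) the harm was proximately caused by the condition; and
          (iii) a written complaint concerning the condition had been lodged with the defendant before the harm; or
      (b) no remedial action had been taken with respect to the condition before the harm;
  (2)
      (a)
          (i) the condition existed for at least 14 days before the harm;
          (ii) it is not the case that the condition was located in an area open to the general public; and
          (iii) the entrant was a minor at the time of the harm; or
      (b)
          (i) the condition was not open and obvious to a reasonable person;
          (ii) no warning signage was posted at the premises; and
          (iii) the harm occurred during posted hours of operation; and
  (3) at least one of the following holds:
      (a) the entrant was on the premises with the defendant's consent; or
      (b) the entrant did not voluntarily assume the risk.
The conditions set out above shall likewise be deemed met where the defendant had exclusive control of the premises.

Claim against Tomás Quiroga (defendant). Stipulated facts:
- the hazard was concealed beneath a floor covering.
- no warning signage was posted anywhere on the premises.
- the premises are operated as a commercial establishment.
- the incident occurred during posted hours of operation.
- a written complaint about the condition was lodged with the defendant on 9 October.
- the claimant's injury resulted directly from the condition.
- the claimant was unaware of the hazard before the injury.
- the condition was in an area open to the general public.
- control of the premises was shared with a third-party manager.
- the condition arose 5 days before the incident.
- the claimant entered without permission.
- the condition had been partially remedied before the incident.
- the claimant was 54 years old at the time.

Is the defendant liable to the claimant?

Yes — liable.

(i) commercial use — satisfied.
(ii) proximate cause — holds.
(iii) complaint lodged — holds.
So (a) is satisfied (T AND T AND T).
(b) no remedial action — not met.
(1): T OR F → true.
(i) condition ≥14 days old — fails.
(ii) not (public area) — not satisfied.
(iii) entrant a minor — fails.
(a) = F AND F AND F = false.
(i) not open/obvious — met.
(ii) no signage posted — holds.
(iii) during posted hours — met.
(b): T AND T AND T → true.
(2) = F OR T = true.
(a) consent to enter — not met.
(b) no assumed risk — satisfied.
(3): F OR T → true.
Overall = T AND T AND T = true.
Exception (exclusive control) — not satisfied.
Result: main true OR exception false → true.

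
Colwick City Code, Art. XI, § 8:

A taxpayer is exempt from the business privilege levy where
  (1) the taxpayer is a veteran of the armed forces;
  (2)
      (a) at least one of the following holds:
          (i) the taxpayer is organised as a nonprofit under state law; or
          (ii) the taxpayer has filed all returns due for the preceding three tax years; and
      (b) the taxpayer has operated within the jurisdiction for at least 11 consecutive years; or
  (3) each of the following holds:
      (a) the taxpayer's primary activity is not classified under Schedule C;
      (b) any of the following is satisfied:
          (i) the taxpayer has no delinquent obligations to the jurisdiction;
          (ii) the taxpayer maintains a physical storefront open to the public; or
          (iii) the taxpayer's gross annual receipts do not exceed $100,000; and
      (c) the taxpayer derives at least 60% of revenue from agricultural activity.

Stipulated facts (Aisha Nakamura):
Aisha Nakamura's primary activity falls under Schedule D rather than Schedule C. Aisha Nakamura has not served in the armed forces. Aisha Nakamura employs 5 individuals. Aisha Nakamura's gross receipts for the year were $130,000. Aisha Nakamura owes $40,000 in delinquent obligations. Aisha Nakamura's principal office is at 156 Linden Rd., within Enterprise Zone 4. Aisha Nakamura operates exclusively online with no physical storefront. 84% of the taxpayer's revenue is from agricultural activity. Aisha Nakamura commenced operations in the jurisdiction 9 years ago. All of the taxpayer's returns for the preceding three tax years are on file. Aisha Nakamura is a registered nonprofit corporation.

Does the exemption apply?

No — not exempt.

(1) veteran — fails.
(i) nonprofit — satisfied.
(ii) returns current — holds.
(a) = T OR T = true.
(b) ≥ 11 yrs in jurisdiction — fails.
(2): T AND F → false.
(a) not (Schedule C activity) — holds.
(i) no delinquency — fails.
(ii) has storefront — fails.
(iii) receipts ≤ $100,000 — fails.
(b) = F OR F OR F = false.
(c) ≥60% agricultural — met.
(3) = T AND F AND T = false.
Overall = F OR F OR F = false.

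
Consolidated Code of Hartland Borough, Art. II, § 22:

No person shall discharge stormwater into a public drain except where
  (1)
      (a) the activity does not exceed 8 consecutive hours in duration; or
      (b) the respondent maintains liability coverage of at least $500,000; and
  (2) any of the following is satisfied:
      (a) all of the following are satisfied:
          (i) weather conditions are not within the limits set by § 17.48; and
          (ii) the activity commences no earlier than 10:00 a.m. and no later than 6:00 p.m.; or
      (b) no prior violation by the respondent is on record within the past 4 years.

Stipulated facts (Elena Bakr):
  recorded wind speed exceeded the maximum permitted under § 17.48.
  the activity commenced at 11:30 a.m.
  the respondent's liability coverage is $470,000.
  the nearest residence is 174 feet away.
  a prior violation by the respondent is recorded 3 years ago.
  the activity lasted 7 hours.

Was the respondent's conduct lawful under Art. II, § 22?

(a) ≤ 8 hrs duration — satisfied.
(b) coverage ≥ $500,000 — not met.
(1): T OR F → true.
(i) not (weather ok) — satisfied.
(ii) start within hours — satisfied.
(a) = T AND T = true.
(b) no prior violation — not satisfied.
(2): T OR F → true.
So Overall is satisfied (T AND T).

Yes — lawful.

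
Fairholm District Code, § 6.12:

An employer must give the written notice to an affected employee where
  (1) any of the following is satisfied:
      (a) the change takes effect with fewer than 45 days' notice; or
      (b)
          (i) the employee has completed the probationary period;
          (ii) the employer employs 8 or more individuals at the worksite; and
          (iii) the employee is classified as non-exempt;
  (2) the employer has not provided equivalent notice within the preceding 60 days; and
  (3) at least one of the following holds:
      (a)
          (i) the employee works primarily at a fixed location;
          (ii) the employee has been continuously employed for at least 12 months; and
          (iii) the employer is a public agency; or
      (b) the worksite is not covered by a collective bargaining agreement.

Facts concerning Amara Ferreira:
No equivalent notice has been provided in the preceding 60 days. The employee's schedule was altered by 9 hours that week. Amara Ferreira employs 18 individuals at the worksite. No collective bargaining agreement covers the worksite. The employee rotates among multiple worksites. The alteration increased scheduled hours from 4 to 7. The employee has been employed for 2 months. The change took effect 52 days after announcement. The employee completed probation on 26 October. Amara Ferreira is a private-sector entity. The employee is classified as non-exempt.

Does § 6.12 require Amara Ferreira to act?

(a) < 45 days' notice — not satisfied.
(i) past probation — satisfied.
(ii) ≥ 8 at site — holds.
(iii) non-exempt — met.
So (b) is satisfied (T AND T AND T).
(1) = F OR T = true.
(2) no recent notice — holds.
(i) fixed location — not satisfied.
(ii) tenure ≥ 12 mo. — fails.
(iii) public agency — fails.
(a): F AND F AND F → false.
(b) no CBA — holds.
(3): F OR T → true.
Overall: T AND T AND T → true.

Yes — required.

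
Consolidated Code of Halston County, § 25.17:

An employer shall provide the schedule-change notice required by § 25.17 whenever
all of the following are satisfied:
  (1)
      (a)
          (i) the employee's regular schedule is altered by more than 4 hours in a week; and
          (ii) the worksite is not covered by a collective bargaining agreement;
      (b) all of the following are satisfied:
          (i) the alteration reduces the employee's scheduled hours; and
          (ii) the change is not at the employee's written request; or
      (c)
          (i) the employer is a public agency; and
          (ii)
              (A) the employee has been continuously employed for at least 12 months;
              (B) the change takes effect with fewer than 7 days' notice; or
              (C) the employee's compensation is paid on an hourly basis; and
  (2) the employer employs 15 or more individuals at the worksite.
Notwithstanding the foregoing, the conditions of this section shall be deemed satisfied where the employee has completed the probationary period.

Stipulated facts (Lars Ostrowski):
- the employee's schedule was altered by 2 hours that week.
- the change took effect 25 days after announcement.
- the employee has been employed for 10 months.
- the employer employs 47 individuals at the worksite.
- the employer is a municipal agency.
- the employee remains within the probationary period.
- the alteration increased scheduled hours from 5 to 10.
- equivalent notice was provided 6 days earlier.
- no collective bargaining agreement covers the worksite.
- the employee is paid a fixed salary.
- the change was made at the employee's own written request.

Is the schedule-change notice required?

No — not required.

(i) schedule shift > 4h — fails.
(ii) no CBA — holds.
So (a) is not satisfied (F AND T).
(i) hours reduced — fails.
(ii) not employee-requested — not satisfied.
(b) = F AND F = false.
(i) public agency — satisfied.
(A) tenure ≥ 12 mo. — fails.
(B) < 7 days' notice — not met.
(C) hourly-paid — not satisfied.
(ii) = F OR F OR F = false.
(c) = T AND F = false.
So (1) is not satisfied (F OR F OR F).
(2) ≥ 15 at site — met.
Overall: F AND T → false.
Exception (past probation) — not satisfied.
Result: main false OR exception false → false.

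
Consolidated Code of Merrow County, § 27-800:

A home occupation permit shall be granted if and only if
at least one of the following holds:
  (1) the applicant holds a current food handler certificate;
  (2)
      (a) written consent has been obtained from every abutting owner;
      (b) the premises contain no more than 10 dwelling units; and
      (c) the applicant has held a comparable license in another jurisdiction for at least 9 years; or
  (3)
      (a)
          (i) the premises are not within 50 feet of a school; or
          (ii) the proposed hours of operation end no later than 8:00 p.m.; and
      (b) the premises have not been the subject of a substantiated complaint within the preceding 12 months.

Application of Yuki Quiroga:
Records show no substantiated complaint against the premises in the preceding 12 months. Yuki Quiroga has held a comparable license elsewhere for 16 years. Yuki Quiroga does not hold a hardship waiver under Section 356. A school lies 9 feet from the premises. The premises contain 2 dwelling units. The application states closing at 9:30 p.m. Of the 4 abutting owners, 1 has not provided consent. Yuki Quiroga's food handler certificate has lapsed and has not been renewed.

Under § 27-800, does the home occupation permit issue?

(1) food handler cert. — fails.
(a) all abutters consent — fails.
(b) ≤ 10 units — met.
(c) prior license ≥ 9 yr — holds.
(2): F AND T AND T → false.
(i) ≥50 ft from school — not satisfied.
(ii) closes by 8 p.m. — fails.
(a) = F OR F = false.
(b) no complaint in 12 mo. — met.
(3): F AND T → false.
Overall: F OR F OR F → false.

No — denied.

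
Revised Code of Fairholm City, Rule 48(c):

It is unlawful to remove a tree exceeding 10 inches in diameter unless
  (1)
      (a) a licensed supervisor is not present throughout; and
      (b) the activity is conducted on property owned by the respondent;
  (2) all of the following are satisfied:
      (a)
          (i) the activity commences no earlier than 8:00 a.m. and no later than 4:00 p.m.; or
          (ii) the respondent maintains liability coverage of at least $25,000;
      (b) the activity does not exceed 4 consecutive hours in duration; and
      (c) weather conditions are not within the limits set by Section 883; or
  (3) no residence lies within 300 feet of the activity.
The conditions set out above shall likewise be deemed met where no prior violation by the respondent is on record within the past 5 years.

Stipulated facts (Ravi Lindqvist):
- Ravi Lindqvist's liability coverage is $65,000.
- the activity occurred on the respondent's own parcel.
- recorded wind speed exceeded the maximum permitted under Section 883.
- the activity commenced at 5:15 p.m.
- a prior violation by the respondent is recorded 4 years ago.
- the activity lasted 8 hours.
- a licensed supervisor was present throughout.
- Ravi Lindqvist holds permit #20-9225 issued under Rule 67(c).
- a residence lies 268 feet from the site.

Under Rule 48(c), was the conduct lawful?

No — unlawful.

(a) not (supervisor present) — fails.
(b) own property — holds.
(1) = F AND T = false.
(i) start within hours — not met.
(ii) coverage ≥ $25,000 — satisfied.
(a) = F OR T = true.
(b) ≤ 4 hrs duration — not satisfied.
(c) not (weather ok) — holds.
(2) = T AND F AND T = false.
(3) no residence in 300 ft — not met.
Overall = F OR F OR F = false.
Exception (no prior violation) — not satisfied.
Result: main false OR exception false → false.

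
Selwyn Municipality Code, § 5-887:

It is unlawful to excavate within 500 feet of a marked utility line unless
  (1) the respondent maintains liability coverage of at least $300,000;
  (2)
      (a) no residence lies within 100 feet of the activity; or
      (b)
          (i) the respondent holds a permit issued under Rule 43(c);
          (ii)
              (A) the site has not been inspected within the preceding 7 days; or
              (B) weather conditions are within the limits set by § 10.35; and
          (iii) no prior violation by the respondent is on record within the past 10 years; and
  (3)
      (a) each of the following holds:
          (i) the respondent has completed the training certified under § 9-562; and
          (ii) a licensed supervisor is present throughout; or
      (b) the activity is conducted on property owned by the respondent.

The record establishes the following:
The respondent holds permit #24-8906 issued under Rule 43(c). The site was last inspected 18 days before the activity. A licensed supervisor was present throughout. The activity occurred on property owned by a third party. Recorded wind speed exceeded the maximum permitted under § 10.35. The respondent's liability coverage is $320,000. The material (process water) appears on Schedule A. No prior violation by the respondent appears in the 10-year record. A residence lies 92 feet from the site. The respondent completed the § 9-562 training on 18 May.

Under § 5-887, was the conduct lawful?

Yes — lawful.

(1) coverage ≥ $300,000 — satisfied.
(a) no residence in 100 ft — not met.
(i) holds permit — met.
(A) not (site inspected) — met.
(B) weather ok — fails.
(ii) = T OR F = true.
(iii) no prior violation — met.
(b) = T AND T AND T = true.
(2): F OR T → true.
(i) training certified — satisfied.
(ii) supervisor present — holds.
(a): T AND T → true.
(b) own property — not met.
So (3) is satisfied (T OR F).
Overall: T AND T AND T → true.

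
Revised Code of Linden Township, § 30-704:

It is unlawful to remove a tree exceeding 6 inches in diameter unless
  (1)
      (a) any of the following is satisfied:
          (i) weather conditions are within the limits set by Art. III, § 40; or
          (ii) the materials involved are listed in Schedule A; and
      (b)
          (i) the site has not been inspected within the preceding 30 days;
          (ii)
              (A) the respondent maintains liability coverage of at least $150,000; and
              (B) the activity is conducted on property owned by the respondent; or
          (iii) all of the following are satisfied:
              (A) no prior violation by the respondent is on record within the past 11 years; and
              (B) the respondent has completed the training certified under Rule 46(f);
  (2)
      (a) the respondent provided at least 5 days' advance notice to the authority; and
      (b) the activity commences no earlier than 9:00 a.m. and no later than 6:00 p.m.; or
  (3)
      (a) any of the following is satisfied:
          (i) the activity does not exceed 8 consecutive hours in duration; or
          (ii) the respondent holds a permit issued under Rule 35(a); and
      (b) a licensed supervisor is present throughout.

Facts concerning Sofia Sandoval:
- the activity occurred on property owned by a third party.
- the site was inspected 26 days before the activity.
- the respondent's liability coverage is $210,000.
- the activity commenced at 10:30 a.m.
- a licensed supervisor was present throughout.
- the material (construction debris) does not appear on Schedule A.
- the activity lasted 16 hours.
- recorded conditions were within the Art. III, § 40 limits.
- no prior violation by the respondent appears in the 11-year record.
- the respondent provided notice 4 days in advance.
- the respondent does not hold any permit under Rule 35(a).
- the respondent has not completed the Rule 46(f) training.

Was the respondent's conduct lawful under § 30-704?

No — unlawful.

(i) weather ok — satisfied.
(ii) Schedule A material — fails.
(a): T OR F → true.
(i) not (site inspected) — not satisfied.
(A) coverage ≥ $150,000 — holds.
(B) own property — not met.
So (ii) is not satisfied (T AND F).
(A) no prior violation — met.
(B) training certified — fails.
(iii): T AND F → false.
So (b) is not satisfied (F OR F OR F).
So (1) is not satisfied (T AND F).
(a) ≥5 days' notice — not met.
(b) start within hours — met.
(2): F AND T → false.
(i) ≤ 8 hrs duration — not met.
(ii) holds permit — fails.
(a) = F OR F = false.
(b) supervisor present — satisfied.
So (3) is not satisfied (F AND T).
Overall = F OR F OR F = false.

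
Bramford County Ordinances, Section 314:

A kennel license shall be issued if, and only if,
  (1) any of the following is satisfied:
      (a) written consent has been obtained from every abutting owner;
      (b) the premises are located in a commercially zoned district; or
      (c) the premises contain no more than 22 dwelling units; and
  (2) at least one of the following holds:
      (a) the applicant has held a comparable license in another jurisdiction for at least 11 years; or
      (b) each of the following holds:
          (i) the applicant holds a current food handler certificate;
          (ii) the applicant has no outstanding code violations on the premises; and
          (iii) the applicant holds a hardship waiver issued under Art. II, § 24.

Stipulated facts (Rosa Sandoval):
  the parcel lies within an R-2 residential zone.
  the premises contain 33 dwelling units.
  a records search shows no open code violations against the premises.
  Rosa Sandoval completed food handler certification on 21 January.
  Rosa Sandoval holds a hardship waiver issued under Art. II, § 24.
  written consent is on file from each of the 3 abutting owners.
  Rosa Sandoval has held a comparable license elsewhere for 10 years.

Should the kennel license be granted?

Yes — granted.

(a) all abutters consent — satisfied.
(b) commercially zoned — not satisfied.
(c) ≤ 22 units — not met.
(1): T OR F OR F → true.
(a) prior license ≥ 11 yr — not met.
(i) food handler cert. — holds.
(ii) no code violations — holds.
(iii) hardship waiver — holds.
(b) = T AND T AND T = true.
(2) = F OR T = true.
So Overall is satisfied (T AND T).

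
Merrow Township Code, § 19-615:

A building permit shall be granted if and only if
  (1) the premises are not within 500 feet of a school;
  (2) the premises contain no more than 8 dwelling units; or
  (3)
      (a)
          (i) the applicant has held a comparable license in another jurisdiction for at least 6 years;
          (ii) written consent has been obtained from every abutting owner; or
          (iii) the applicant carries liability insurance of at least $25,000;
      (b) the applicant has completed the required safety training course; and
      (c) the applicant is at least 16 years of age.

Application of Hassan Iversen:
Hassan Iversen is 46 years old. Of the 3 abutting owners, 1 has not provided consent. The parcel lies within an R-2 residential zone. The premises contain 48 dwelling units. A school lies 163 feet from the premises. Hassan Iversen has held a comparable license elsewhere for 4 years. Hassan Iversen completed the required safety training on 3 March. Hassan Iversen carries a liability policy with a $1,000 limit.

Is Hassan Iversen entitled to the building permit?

No — denied.

(1) ≥500 ft from school — not met.
(2) ≤ 8 units — not satisfied.
(i) prior license ≥ 6 yr — not met.
(ii) all abutters consent — fails.
(iii) insurance ≥ $25,000 — not satisfied.
(a) = F OR F OR F = false.
(b) safety training — holds.
(c) age ≥ 16 — holds.
So (3) is not satisfied (F AND T AND T).
So Overall is not satisfied (F OR F OR F).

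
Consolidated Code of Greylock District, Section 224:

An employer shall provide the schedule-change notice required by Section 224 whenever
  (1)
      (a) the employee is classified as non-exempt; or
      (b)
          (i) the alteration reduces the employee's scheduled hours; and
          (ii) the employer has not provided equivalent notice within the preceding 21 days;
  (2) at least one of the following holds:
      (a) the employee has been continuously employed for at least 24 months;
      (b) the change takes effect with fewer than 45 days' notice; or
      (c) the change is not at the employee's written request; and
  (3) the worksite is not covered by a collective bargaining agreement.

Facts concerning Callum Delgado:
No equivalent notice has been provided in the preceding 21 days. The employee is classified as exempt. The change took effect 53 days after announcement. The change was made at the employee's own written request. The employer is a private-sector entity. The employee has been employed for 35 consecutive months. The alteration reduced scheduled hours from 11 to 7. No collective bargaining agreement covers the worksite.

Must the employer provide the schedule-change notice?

(a) non-exempt — fails.
(i) hours reduced — met.
(ii) no recent notice — holds.
(b): T AND T → true.
So (1) is satisfied (F OR T).
(a) tenure ≥ 24 mo. — met.
(b) < 45 days' notice — fails.
(c) not employee-requested — not satisfied.
So (2) is satisfied (T OR F OR F).
(3) no CBA — holds.
So Overall is satisfied (T AND T AND T).

Yes — required.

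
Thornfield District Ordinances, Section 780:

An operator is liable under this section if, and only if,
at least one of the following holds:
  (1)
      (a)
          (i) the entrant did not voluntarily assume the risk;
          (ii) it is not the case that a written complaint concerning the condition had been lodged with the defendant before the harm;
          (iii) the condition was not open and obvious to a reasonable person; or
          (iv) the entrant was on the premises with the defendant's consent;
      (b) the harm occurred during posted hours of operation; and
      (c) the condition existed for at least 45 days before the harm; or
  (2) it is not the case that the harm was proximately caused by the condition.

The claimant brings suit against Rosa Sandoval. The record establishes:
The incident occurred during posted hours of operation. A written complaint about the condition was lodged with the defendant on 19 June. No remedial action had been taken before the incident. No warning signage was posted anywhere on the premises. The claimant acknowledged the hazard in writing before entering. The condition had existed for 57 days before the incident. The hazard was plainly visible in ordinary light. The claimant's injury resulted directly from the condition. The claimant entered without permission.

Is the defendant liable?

(i) no assumed risk — not met.
(ii) not (complaint lodged) — not met.
(iii) not open/obvious — not met.
(iv) consent to enter — not met.
(a): F OR F OR F OR F → false.
(b) during posted hours — satisfied.
(c) condition ≥45 days old — met.
(1) = F AND T AND T = false.
(2) not (proximate cause) — not satisfied.
Overall: F OR F → false.

No — not liable.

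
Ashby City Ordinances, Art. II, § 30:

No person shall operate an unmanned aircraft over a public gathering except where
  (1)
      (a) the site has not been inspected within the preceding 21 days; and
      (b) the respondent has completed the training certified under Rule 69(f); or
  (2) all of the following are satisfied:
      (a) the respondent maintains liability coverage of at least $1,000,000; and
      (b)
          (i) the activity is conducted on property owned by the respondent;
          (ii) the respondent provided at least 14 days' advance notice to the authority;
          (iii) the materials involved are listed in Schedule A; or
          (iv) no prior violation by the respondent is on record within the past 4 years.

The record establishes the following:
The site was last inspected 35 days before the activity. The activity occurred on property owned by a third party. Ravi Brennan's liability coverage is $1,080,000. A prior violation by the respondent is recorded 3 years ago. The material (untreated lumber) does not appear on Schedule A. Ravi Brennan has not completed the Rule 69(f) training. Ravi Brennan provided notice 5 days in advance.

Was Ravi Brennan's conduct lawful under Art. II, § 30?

No — unlawful.

(a) not (site inspected) — met.
(b) training certified — not met.
So (1) is not satisfied (T AND F).
(a) coverage ≥ $1,000,000 — holds.
(i) own property — fails.
(ii) ≥14 days' notice — fails.
(iii) Schedule A material — not met.
(iv) no prior violation — fails.
(b) = F OR F OR F OR F = false.
(2): T AND F → false.
So Overall is not satisfied (F OR F).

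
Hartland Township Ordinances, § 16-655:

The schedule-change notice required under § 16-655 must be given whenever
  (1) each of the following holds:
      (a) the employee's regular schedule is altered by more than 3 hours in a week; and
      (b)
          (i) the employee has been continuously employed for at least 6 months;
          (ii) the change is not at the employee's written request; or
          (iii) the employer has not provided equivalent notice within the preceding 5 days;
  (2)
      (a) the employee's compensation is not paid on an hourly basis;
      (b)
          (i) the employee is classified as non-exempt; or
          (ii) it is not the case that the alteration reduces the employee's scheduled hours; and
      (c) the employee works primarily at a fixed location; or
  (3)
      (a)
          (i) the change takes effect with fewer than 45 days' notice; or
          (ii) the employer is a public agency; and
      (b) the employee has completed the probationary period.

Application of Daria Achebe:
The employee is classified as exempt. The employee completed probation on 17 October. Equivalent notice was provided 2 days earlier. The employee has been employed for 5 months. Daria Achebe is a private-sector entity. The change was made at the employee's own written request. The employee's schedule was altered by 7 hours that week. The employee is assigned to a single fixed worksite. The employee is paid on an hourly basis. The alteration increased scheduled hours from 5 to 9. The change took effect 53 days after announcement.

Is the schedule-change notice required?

No — not required.

(a) schedule shift > 3h — met.
(i) tenure ≥ 6 mo. — fails.
(ii) not employee-requested — not satisfied.
(iii) no recent notice — fails.
So (b) is not satisfied (F OR F OR F).
(1) = T AND F = false.
(a) not (hourly-paid) — not met.
(i) non-exempt — not met.
(ii) not (hours reduced) — holds.
(b): F OR T → true.
(c) fixed location — satisfied.
(2) = F AND T AND T = false.
(i) < 45 days' notice — not met.
(ii) public agency — fails.
(a) = F OR F = false.
(b) past probation — met.
(3): F AND T → false.
So Overall is not satisfied (F OR F OR F).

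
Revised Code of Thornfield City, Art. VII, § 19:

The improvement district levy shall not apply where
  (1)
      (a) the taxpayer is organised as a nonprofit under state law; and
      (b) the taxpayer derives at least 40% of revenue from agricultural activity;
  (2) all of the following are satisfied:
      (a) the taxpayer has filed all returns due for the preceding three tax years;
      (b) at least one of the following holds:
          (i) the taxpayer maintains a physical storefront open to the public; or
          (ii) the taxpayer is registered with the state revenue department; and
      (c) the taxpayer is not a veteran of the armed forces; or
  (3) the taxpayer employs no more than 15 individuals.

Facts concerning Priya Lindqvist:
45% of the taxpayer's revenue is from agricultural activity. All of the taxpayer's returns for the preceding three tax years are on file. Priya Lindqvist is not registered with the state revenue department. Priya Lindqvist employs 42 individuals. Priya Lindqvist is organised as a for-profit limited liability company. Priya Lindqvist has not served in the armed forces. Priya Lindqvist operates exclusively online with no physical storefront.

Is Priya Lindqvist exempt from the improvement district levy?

No — not exempt.

(a) nonprofit — not satisfied.
(b) ≥40% agricultural — holds.
So (1) is not satisfied (F AND T).
(a) returns current — satisfied.
(i) has storefront — fails.
(ii) state-registered — not satisfied.
(b): F OR F → false.
(c) not (veteran) — met.
So (2) is not satisfied (T AND F AND T).
(3) ≤ 15 employees — not satisfied.
So Overall is not satisfied (F OR F OR F).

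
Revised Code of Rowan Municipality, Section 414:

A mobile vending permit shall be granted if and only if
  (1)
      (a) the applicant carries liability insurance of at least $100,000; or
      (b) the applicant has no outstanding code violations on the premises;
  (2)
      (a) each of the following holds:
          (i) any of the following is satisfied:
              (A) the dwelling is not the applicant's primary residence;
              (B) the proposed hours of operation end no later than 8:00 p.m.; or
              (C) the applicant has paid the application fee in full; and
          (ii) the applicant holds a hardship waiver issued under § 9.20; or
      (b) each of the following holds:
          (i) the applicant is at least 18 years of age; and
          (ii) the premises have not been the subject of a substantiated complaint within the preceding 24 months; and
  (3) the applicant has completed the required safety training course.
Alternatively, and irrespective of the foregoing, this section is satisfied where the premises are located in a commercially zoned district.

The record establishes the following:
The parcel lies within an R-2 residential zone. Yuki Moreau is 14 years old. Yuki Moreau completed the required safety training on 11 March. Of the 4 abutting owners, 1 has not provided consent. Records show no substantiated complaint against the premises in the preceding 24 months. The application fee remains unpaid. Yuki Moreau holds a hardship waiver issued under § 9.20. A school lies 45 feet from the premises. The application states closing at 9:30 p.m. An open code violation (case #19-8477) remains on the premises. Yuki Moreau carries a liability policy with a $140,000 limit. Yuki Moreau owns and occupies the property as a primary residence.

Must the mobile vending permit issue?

No — denied.

(a) insurance ≥ $100,000 — holds.
(b) no code violations — not satisfied.
(1): T OR F → true.
(A) not (primary residence) — not satisfied.
(B) closes by 8 p.m. — fails.
(C) fee paid — not met.
(i) = F OR F OR F = false.
(ii) hardship waiver — satisfied.
(a): F AND T → false.
(i) age ≥ 18 — not satisfied.
(ii) no complaint in 24 mo. — met.
So (b) is not satisfied (F AND T).
So (2) is not satisfied (F OR F).
(3) safety training — met.
So Overall is not satisfied (T AND F AND T).
Exception (commercially zoned) — not satisfied.
Result: main false OR exception false → false.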